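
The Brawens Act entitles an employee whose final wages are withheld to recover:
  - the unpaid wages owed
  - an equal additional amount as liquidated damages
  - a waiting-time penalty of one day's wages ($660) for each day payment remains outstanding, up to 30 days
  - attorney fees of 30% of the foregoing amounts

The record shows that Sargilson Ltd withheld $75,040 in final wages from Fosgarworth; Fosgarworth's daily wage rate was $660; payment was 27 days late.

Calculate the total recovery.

Liquidated damages (equal amount): $75,040
Penalty days: min(27, 30) = 27
Waiting-time penalty: 27 × $660 = $17,820
Subtotal: $75,040 + $75,040 + $17,820 = $167,900
Attorney fees: 30% of $167,900 = $50,370
Total award: $167,900 + $50,370 = $218,270

$218,270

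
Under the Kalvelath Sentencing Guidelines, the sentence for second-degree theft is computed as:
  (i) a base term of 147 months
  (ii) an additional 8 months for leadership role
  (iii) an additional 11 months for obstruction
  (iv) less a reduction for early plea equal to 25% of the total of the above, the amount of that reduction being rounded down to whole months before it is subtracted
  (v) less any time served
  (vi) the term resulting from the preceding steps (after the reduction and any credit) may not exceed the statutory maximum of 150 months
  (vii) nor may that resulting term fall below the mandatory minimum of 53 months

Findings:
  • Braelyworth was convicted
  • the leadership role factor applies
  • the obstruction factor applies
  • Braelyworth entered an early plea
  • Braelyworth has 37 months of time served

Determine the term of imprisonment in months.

88 months

Leadership role enhancement: +8 months
Obstruction enhancement: +11 months
Adjusted term: 147 months + 8 months + 11 months = 166 months
Early plea reduction: 25% of 166 months = 41 months (rounded down)
After reduction: 166 − 41 = 125 months
Less time served: 125 months − 37 months = 88 months
Cap at 150 months: 88 months is within the cap, no reduction.
Minimum 53 months: 88 months meets the minimum, no increase.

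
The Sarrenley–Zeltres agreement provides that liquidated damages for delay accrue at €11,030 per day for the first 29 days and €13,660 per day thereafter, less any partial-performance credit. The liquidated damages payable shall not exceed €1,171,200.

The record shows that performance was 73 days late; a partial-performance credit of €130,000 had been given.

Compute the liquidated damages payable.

First 29 days: 29 × €11,030 = €319,870
Remaining days: (73 − 29) × €13,660 = €601,040
Accrued per-day damages: €319,870 + €601,040 = €920,910
Less partial-performance credit: €920,910 − €130,000 = €790,910
Cap at €1,171,200: €790,910 is within the cap, no reduction.

Liquidated damages: €790,910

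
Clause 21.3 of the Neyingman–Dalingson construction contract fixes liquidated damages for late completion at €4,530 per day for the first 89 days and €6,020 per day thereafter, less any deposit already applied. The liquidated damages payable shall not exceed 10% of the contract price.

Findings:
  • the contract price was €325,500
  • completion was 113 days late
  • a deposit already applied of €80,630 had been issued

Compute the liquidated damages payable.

Liquidated damages: €32,550

First 89 days: 89 × €4,530 = €403,170
Remaining days: (113 − 89) × €6,020 = €144,480
Accrued per-day damages: €403,170 + €144,480 = €547,650
Less deposit already applied: €547,650 − €80,630 = €467,020
Cap: 10% of €325,500 = €32,550
Cap at €32,550: €467,020 exceeds the cap → €32,550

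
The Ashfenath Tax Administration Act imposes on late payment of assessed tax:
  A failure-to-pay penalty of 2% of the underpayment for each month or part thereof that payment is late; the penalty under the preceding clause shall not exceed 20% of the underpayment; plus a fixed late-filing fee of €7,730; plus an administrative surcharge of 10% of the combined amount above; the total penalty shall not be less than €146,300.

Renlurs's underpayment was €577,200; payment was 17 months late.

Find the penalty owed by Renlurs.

Penalty: €146,300

Accrued rate: 2% × 17 = 34%, capped at 20% → 20%
Failure-to-pay penalty: 20% of €577,200 = €115,440
Penalty before surcharge: €115,440 + €7,730 = €123,170
Administrative surcharge: 10% of €123,170 = €12,317
Total penalty: €123,170 + €12,317 = €135,487
Minimum €146,300: €135,487 is below the minimum → €146,300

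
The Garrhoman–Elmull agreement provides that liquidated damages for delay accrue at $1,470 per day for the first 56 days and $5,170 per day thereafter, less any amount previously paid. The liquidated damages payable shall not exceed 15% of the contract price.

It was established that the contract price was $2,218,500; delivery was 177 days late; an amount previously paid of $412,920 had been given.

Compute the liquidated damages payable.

First 56 days: 56 × $1,470 = $82,320
Remaining days: (177 − 56) × $5,170 = $625,570
Accrued per-day damages: $82,320 + $625,570 = $707,890
Less amount previously paid: $707,890 − $412,920 = $294,970
Cap: 15% of $2,218,500 = $332,775
Cap at $332,775: $294,970 is within the cap, no reduction.

$294,970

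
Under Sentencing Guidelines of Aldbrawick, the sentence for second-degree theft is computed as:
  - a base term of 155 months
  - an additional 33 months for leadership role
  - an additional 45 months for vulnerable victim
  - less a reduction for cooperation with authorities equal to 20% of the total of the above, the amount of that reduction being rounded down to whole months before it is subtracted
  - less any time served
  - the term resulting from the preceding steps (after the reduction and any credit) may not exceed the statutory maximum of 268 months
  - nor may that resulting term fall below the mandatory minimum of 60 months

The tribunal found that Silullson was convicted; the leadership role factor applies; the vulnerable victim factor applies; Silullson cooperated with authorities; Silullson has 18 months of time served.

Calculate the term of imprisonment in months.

Sentence: 169 months

Leadership role enhancement: +33 months
Vulnerable victim enhancement: +45 months
Adjusted term: 155 months + 33 months + 45 months = 233 months
Cooperation with authorities reduction: 20% of 233 months = 46 months (rounded down)
After reduction: 233 − 46 = 187 months
Less time served: 187 months − 18 months = 169 months
Cap at 268 months: 169 months is within the cap, no reduction.
Minimum 60 months: 169 months meets the minimum, no increase.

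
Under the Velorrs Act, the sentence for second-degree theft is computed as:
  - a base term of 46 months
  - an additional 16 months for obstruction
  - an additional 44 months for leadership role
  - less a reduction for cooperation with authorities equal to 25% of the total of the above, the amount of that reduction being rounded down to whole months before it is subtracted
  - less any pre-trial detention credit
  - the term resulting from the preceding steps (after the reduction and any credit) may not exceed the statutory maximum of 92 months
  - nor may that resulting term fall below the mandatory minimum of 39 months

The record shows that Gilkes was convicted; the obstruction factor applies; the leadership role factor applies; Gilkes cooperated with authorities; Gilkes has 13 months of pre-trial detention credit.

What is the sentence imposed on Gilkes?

Obstruction enhancement: +16 months
Leadership role enhancement: +44 months
Adjusted term: 46 months + 16 months + 44 months = 106 months
Cooperation with authorities reduction: 25% of 106 months = 26 months (rounded down)
After reduction: 106 − 26 = 80 months
Less pre-trial detention credit: 80 months − 13 months = 67 months
Cap at 92 months: 67 months is within the cap, no reduction.
Minimum 39 months: 67 months meets the minimum, no increase.

Sentence: 67 months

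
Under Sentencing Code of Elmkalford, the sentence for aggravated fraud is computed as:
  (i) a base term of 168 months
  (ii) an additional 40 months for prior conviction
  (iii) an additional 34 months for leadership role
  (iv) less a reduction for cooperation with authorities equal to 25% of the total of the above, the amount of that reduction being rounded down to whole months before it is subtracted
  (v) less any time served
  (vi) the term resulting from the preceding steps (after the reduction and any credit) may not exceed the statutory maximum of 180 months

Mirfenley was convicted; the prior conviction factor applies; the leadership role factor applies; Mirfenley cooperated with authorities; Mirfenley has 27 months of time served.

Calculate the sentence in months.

Sentence: 155 months

Prior conviction enhancement: +40 months
Leadership role enhancement: +34 months
Adjusted term: 168 months + 40 months + 34 months = 242 months
Cooperation with authorities reduction: 25% of 242 months = 60 months (rounded down)
After reduction: 242 − 60 = 182 months
Less time served: 182 months − 27 months = 155 months
Cap at 180 months: 155 months is within the cap, no reduction.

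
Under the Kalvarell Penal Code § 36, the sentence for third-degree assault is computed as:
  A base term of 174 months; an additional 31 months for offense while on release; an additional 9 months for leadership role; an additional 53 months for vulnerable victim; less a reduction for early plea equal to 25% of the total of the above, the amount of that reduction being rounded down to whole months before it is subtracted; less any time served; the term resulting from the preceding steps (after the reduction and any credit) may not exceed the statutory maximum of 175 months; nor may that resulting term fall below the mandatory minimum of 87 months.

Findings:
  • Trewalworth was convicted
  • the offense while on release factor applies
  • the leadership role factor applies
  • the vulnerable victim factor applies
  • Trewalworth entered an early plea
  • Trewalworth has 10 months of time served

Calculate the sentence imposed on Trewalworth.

175 months

Offense while on release enhancement: +31 months
Leadership role enhancement: +9 months
Vulnerable victim enhancement: +53 months
Adjusted term: 174 months + 31 months + 9 months + 53 months = 267 months
Early plea reduction: 25% of 267 months = 66 months (rounded down)
After reduction: 267 − 66 = 201 months
Less time served: 201 months − 10 months = 191 months
Cap at 175 months: 191 months exceeds the cap → 175 months
Minimum 87 months: 175 months meets the minimum, no increase.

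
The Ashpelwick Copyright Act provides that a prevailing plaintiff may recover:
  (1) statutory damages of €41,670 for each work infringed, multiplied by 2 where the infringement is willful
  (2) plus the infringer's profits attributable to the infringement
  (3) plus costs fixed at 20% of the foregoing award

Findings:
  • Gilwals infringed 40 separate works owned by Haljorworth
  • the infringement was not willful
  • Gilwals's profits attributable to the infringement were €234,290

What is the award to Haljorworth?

€2,281,308

Statutory damages: 40 × €41,670 = €1,666,800
Infringement not willful: no ×2 enhancement.
Combined award: €1,666,800 + €234,290 = €1,901,090
Costs: 20% of €1,901,090 = €380,218
Award plus costs: €1,901,090 + €380,218 = €2,281,308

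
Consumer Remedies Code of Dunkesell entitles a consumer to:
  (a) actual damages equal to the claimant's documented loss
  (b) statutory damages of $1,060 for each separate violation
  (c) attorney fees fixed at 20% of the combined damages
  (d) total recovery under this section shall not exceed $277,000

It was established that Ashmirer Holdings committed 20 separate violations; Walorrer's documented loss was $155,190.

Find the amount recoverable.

Statutory damages: 20 × $1,060 = $21,200
Combined damages: $155,190 + $21,200 = $176,390
Attorney fees: 20% of $176,390 = $35,278
Total before cap: $176,390 + $35,278 = $211,668
Cap at $277,000: $211,668 is within the cap, no reduction.

$211,668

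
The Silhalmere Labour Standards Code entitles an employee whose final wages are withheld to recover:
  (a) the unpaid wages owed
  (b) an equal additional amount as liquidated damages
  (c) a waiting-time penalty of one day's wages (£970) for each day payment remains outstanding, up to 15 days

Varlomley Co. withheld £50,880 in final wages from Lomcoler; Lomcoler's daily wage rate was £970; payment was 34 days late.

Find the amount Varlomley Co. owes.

Liquidated damages (equal amount): £50,880
Penalty days: min(34, 15) = 15
Waiting-time penalty: 15 × £970 = £14,550
Total award: £50,880 + £50,880 + £14,550 = £116,310

£116,310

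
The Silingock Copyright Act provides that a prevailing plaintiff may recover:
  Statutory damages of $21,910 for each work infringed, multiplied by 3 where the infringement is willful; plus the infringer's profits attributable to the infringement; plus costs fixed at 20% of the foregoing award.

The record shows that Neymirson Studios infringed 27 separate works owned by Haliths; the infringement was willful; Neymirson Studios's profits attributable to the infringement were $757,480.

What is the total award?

$3,038,628

Statutory damages: 27 × $21,910 = $591,570
Trebled: 3 × $591,570 = $1,774,710
Combined award: $1,774,710 + $757,480 = $2,532,190
Costs: 20% of $2,532,190 = $506,438
Award plus costs: $2,532,190 + $506,438 = $3,038,628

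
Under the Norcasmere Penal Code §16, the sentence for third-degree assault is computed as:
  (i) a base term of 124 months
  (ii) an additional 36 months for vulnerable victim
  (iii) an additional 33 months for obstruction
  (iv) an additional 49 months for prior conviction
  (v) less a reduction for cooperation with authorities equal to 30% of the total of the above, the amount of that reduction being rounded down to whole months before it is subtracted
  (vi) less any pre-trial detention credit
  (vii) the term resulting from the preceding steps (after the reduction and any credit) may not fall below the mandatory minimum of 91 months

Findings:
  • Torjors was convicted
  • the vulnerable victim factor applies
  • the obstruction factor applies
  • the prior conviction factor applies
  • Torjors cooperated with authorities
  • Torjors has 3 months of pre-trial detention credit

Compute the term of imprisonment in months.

167 months

Vulnerable victim enhancement: +36 months
Obstruction enhancement: +33 months
Prior conviction enhancement: +49 months
Adjusted term: 124 months + 36 months + 33 months + 49 months = 242 months
Cooperation with authorities reduction: 30% of 242 months = 72 months (rounded down)
After reduction: 242 − 72 = 170 months
Less pre-trial detention credit: 170 months − 3 months = 167 months
Minimum 91 months: 167 months meets the minimum, no increase.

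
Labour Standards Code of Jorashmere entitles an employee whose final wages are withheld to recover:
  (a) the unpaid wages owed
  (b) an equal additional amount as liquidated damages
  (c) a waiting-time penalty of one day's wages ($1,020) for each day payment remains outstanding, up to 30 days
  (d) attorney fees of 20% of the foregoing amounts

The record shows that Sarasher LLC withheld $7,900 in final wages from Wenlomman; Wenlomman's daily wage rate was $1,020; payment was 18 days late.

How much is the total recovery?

$40,992

Liquidated damages (equal amount): $7,900
Penalty days: min(18, 30) = 18
Waiting-time penalty: 18 × $1,020 = $18,360
Subtotal: $7,900 + $7,900 + $18,360 = $34,160
Attorney fees: 20% of $34,160 = $6,832
Total award: $34,160 + $6,832 = $40,992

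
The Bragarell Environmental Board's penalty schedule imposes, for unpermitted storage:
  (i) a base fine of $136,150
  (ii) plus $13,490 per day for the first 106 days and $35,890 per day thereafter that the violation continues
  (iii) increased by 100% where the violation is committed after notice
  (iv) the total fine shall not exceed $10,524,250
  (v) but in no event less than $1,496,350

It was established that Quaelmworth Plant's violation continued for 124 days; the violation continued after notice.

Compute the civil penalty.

$4,424,220

First 106 days: 106 × $13,490 = $1,429,940
Remaining days: (124 − 106) × $35,890 = $646,020
Per-day component: $1,429,940 + $646,020 = $2,075,960
Base plus per-day: $136,150 + $2,075,960 = $2,212,110
Enhancement: 100% of $2,212,110 = $2,212,110
Enhanced fine: $2,212,110 + $2,212,110 = $4,424,220
Cap at $10,524,250: $4,424,220 is within the cap, no reduction.
Minimum $1,496,350: $4,424,220 meets the minimum, no increase.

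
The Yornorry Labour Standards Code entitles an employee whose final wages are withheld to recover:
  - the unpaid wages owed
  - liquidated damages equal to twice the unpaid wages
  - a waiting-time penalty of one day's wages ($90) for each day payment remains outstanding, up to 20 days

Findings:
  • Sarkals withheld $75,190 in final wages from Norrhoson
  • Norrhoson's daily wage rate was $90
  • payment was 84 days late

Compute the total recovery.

Doubled: 2 × $75,190 = $150,380
Penalty days: min(84, 20) = 20
Waiting-time penalty: 20 × $90 = $1,800
Total award: $75,190 + $150,380 + $1,800 = $227,370

$227,370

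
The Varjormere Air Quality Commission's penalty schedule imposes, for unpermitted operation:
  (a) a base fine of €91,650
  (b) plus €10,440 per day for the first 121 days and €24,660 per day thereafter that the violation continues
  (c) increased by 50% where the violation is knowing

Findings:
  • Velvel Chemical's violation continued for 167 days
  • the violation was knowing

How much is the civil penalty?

€3,733,875

First 121 days: 121 × €10,440 = €1,263,240
Remaining days: (167 − 121) × €24,660 = €1,134,360
Per-day component: €1,263,240 + €1,134,360 = €2,397,600
Base plus per-day: €91,650 + €2,397,600 = €2,489,250
Enhancement: 50% of €2,489,250 = €1,244,625
Enhanced fine: €2,489,250 + €1,244,625 = €3,733,875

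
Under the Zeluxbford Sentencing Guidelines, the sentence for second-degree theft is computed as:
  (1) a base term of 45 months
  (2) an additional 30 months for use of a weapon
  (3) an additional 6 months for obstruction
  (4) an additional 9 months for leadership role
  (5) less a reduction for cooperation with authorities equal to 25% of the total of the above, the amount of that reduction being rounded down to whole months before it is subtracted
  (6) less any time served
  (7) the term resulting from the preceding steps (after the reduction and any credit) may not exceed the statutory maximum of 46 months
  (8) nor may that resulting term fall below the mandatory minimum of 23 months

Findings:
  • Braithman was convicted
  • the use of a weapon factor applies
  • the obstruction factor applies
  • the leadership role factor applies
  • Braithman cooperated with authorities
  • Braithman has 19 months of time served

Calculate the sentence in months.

46 months

Use of a weapon enhancement: +30 months
Obstruction enhancement: +6 months
Leadership role enhancement: +9 months
Adjusted term: 45 months + 30 months + 6 months + 9 months = 90 months
Cooperation with authorities reduction: 25% of 90 months = 22 months (rounded down)
After reduction: 90 − 22 = 68 months
Less time served: 68 months − 19 months = 49 months
Cap at 46 months: 49 months exceeds the cap → 46 months
Minimum 23 months: 46 months meets the minimum, no increase.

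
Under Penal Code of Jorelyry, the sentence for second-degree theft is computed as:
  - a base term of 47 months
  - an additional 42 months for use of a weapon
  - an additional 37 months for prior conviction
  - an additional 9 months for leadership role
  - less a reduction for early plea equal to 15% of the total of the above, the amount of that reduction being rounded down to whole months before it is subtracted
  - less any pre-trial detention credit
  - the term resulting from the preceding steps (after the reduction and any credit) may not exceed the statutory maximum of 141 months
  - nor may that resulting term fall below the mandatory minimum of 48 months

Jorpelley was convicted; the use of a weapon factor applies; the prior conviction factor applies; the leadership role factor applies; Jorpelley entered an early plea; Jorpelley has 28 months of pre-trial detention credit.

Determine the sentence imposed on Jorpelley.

Use of a weapon enhancement: +42 months
Prior conviction enhancement: +37 months
Leadership role enhancement: +9 months
Adjusted term: 47 months + 42 months + 37 months + 9 months = 135 months
Early plea reduction: 15% of 135 months = 20 months (rounded down)
After reduction: 135 − 20 = 115 months
Less pre-trial detention credit: 115 months − 28 months = 87 months
Cap at 141 months: 87 months is within the cap, no reduction.
Minimum 48 months: 87 months meets the minimum, no increase.

87 months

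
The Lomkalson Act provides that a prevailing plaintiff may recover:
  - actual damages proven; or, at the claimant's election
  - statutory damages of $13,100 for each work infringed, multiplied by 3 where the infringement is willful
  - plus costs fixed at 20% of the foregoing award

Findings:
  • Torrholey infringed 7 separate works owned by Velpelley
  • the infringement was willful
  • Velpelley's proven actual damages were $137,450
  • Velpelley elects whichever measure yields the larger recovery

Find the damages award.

$330,120

Statutory damages: 7 × $13,100 = $91,700
Trebled: 3 × $91,700 = $275,100
Greater of actual damages ($137,450) or enhanced statutory damages ($275,100): $275,100
Costs: 20% of $275,100 = $55,020
Award plus costs: $275,100 + $55,020 = $330,120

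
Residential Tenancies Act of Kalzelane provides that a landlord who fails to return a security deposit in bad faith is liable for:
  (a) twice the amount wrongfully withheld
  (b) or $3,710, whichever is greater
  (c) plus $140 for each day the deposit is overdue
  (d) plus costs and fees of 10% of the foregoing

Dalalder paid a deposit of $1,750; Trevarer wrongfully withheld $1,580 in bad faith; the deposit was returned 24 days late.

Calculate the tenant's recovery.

Doubled: 2 × $1,580 = $3,160
Minimum $3,710: $3,160 is below the minimum → $3,710
Late-return penalty: 24 × $140 = $3,360
Damages plus late penalty: $3,710 + $3,360 = $7,070
Costs and fees: 10% of $7,070 = $707
Total recovery: $7,070 + $707 = $7,777

$7,777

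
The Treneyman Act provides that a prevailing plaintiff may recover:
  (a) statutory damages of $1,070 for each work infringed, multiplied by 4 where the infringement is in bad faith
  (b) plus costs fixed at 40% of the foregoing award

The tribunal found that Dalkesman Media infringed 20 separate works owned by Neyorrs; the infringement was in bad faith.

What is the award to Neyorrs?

$119,840

Statutory damages: 20 × $1,070 = $21,400
Multiplied by 4: 4 × $21,400 = $85,600
Costs: 40% of $85,600 = $34,240
Award plus costs: $85,600 + $34,240 = $119,840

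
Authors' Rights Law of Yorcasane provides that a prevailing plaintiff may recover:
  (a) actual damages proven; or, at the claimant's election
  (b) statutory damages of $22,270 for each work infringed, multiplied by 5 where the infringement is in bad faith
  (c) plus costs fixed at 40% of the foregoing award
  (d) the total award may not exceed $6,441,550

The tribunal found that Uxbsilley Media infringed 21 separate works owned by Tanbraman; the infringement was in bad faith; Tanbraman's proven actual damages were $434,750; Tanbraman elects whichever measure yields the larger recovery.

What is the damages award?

Statutory damages: 21 × $22,270 = $467,670
Multiplied by 5: 5 × $467,670 = $2,338,350
Greater of actual damages ($434,750) or enhanced statutory damages ($2,338,350): $2,338,350
Costs: 40% of $2,338,350 = $935,340
Award plus costs: $2,338,350 + $935,340 = $3,273,690
Cap at $6,441,550: $3,273,690 is within the cap, no reduction.

$3,273,690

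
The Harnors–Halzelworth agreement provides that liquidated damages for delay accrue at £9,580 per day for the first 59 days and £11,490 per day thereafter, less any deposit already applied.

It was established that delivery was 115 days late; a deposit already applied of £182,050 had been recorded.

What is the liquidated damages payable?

Liquidated damages: £1,026,610

First 59 days: 59 × £9,580 = £565,220
Remaining days: (115 − 59) × £11,490 = £643,440
Accrued per-day damages: £565,220 + £643,440 = £1,208,660
Less deposit already applied: £1,208,660 − £182,050 = £1,026,610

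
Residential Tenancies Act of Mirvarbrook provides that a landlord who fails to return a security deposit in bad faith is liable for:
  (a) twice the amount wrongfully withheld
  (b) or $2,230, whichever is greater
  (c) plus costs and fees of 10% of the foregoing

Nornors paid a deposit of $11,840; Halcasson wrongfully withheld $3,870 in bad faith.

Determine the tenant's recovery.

Recovery: $8,514

Doubled: 2 × $3,870 = $7,740
Minimum $2,230: $7,740 meets the minimum, no increase.
Costs and fees: 10% of $7,740 = $774
Total recovery: $7,740 + $774 = $8,514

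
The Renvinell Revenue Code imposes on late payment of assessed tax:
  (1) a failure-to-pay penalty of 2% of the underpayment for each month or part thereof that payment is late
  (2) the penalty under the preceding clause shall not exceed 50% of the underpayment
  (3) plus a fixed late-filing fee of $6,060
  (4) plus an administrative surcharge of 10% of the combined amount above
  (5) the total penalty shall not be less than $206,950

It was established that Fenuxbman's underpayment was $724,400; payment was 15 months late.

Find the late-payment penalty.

$245,718

Accrued rate: 2% × 15 = 30%, capped at 50% → 30%
Failure-to-pay penalty: 30% of $724,400 = $217,320
Penalty before surcharge: $217,320 + $6,060 = $223,380
Administrative surcharge: 10% of $223,380 = $22,338
Total penalty: $223,380 + $22,338 = $245,718
Minimum $206,950: $245,718 meets the minimum, no increase.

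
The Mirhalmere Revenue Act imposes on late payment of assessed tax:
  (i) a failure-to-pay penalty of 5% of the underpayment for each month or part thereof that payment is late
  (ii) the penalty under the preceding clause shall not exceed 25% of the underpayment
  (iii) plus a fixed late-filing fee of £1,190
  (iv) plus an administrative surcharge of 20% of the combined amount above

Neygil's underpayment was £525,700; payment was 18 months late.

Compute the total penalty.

£159,138

Accrued rate: 5% × 18 = 90%, capped at 25% → 25%
Failure-to-pay penalty: 25% of £525,700 = £131,425
Penalty before surcharge: £131,425 + £1,190 = £132,615
Administrative surcharge: 20% of £132,615 = £26,523
Total penalty: £132,615 + £26,523 = £159,138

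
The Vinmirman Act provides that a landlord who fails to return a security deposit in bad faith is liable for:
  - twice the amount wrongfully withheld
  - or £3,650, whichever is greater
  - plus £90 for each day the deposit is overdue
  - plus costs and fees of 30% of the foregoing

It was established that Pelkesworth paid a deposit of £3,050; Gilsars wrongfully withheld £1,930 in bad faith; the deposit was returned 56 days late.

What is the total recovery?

£11,570

Doubled: 2 × £1,930 = £3,860
Minimum £3,650: £3,860 meets the minimum, no increase.
Late-return penalty: 56 × £90 = £5,040
Damages plus late penalty: £3,860 + £5,040 = £8,900
Costs and fees: 30% of £8,900 = £2,670
Total recovery: £8,900 + £2,670 = £11,570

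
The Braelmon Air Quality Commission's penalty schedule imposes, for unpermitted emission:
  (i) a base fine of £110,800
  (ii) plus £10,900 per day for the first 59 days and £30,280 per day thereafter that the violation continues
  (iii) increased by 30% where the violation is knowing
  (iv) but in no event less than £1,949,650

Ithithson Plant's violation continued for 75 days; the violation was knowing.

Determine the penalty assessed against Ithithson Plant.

£1,949,650

First 59 days: 59 × £10,900 = £643,100
Remaining days: (75 − 59) × £30,280 = £484,480
Per-day component: £643,100 + £484,480 = £1,127,580
Base plus per-day: £110,800 + £1,127,580 = £1,238,380
Enhancement: 30% of £1,238,380 = £371,514
Enhanced fine: £1,238,380 + £371,514 = £1,609,894
Minimum £1,949,650: £1,609,894 is below the minimum → £1,949,650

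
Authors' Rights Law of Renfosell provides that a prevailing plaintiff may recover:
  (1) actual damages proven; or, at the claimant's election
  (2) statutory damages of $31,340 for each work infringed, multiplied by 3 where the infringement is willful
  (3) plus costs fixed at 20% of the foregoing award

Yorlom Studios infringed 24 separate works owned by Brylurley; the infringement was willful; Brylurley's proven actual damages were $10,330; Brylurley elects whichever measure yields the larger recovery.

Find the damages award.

$2,707,776

Statutory damages: 24 × $31,340 = $752,160
Trebled: 3 × $752,160 = $2,256,480
Greater of actual damages ($10,330) or enhanced statutory damages ($2,256,480): $2,256,480
Costs: 20% of $2,256,480 = $451,296
Award plus costs: $2,256,480 + $451,296 = $2,707,776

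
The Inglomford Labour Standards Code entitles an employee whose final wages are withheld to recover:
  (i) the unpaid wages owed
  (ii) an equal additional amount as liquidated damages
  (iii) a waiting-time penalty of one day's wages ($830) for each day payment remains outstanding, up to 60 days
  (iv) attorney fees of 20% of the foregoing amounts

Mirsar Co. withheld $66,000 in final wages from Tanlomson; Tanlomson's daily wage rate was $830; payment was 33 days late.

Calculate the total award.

$191,268

Liquidated damages (equal amount): $66,000
Penalty days: min(33, 60) = 33
Waiting-time penalty: 33 × $830 = $27,390
Subtotal: $66,000 + $66,000 + $27,390 = $159,390
Attorney fees: 20% of $159,390 = $31,878
Total award: $159,390 + $31,878 = $191,268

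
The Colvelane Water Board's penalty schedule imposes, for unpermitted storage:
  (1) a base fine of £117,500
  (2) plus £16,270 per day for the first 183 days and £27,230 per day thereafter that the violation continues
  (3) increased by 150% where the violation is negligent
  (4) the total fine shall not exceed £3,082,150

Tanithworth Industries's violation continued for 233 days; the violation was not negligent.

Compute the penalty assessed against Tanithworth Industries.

£3,082,150

First 183 days: 183 × £16,270 = £2,977,410
Remaining days: (233 − 183) × £27,230 = £1,361,500
Per-day component: £2,977,410 + £1,361,500 = £4,338,910
Base plus per-day: £117,500 + £4,338,910 = £4,456,410
The violation was not negligent: no 150% increase.
Cap at £3,082,150: £4,456,410 exceeds the cap → £3,082,150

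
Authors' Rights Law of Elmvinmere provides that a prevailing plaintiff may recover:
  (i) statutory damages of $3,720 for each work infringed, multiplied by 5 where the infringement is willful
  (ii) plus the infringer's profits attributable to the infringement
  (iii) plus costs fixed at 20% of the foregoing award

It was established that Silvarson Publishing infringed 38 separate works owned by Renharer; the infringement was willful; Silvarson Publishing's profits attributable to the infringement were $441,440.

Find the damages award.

$1,377,888

Statutory damages: 38 × $3,720 = $141,360
Multiplied by 5: 5 × $141,360 = $706,800
Combined award: $706,800 + $441,440 = $1,148,240
Costs: 20% of $1,148,240 = $229,648
Award plus costs: $1,148,240 + $229,648 = $1,377,888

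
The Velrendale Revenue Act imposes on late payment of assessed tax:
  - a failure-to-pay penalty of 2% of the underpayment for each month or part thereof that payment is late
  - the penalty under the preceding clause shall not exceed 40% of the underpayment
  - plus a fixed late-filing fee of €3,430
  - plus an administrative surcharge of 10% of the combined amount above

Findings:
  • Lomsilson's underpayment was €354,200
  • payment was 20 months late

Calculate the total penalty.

€159,621

Accrued rate: 2% × 20 = 40%, capped at 40% → 40%
Failure-to-pay penalty: 40% of €354,200 = €141,680
Penalty before surcharge: €141,680 + €3,430 = €145,110
Administrative surcharge: 10% of €145,110 = €14,511
Total penalty: €145,110 + €14,511 = €159,621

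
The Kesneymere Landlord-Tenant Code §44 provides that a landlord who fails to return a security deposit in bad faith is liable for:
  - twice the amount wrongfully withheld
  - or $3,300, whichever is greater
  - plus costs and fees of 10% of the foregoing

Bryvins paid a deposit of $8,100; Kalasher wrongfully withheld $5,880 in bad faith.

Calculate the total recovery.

Doubled: 2 × $5,880 = $11,760
Minimum $3,300: $11,760 meets the minimum, no increase.
Costs and fees: 10% of $11,760 = $1,176
Total recovery: $11,760 + $1,176 = $12,936

$12,936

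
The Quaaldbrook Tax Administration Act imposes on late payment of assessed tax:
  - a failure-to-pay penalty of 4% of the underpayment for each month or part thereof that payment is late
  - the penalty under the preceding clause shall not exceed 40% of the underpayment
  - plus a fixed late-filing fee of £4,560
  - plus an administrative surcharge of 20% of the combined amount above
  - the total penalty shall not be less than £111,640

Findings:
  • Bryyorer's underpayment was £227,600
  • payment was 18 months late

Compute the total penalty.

Accrued rate: 4% × 18 = 72%, capped at 40% → 40%
Failure-to-pay penalty: 40% of £227,600 = £91,040
Penalty before surcharge: £91,040 + £4,560 = £95,600
Administrative surcharge: 20% of £95,600 = £19,120
Total penalty: £95,600 + £19,120 = £114,720
Minimum £111,640: £114,720 meets the minimum, no increase.

Penalty: £114,720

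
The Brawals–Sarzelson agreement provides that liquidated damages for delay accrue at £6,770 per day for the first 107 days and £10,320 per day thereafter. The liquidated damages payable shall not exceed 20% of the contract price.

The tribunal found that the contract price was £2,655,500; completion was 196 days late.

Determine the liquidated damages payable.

£531,100

First 107 days: 107 × £6,770 = £724,390
Remaining days: (196 − 107) × £10,320 = £918,480
Accrued per-day damages: £724,390 + £918,480 = £1,642,870
Cap: 20% of £2,655,500 = £531,100
Cap at £531,100: £1,642,870 exceeds the cap → £531,100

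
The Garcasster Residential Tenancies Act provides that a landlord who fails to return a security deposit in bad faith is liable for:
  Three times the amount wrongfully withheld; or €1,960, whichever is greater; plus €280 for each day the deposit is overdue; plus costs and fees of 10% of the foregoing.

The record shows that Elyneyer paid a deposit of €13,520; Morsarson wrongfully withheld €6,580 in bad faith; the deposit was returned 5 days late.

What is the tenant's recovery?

€23,254

Trebled: 3 × €6,580 = €19,740
Minimum €1,960: €19,740 meets the minimum, no increase.
Late-return penalty: 5 × €280 = €1,400
Damages plus late penalty: €19,740 + €1,400 = €21,140
Costs and fees: 10% of €21,140 = €2,114
Total recovery: €21,140 + €2,114 = €23,254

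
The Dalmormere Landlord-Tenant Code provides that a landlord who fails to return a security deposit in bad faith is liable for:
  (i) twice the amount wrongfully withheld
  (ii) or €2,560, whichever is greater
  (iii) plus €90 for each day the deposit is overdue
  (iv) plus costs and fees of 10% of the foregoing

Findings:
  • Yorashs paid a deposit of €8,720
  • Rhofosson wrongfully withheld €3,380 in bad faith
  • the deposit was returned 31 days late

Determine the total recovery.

Doubled: 2 × €3,380 = €6,760
Minimum €2,560: €6,760 meets the minimum, no increase.
Late-return penalty: 31 × €90 = €2,790
Damages plus late penalty: €6,760 + €2,790 = €9,550
Costs and fees: 10% of €9,550 = €955
Total recovery: €9,550 + €955 = €10,505

Recovery: €10,505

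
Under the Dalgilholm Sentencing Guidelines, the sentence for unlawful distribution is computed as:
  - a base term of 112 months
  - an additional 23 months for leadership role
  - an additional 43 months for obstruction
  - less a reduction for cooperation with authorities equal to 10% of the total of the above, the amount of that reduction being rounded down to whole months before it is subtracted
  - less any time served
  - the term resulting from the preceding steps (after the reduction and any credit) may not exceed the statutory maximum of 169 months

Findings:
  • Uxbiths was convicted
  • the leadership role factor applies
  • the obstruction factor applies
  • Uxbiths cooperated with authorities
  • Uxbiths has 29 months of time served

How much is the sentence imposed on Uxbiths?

Sentence: 132 months

Leadership role enhancement: +23 months
Obstruction enhancement: +43 months
Adjusted term: 112 months + 23 months + 43 months = 178 months
Cooperation with authorities reduction: 10% of 178 months = 17 months (rounded down)
After reduction: 178 − 17 = 161 months
Less time served: 161 months − 29 months = 132 months
Cap at 169 months: 132 months is within the cap, no reduction.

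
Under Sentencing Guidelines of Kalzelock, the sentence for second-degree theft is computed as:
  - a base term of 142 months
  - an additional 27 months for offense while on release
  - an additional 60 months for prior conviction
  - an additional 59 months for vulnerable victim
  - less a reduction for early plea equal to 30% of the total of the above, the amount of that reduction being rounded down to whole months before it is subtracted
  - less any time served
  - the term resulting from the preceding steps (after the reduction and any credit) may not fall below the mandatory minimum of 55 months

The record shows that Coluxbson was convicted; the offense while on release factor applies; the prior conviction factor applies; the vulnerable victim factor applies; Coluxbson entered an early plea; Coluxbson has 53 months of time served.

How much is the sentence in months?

149 months

Offense while on release enhancement: +27 months
Prior conviction enhancement: +60 months
Vulnerable victim enhancement: +59 months
Adjusted term: 142 months + 27 months + 60 months + 59 months = 288 months
Early plea reduction: 30% of 288 months = 86 months (rounded down)
After reduction: 288 − 86 = 202 months
Less time served: 202 months − 53 months = 149 months
Minimum 55 months: 149 months meets the minimum, no increase.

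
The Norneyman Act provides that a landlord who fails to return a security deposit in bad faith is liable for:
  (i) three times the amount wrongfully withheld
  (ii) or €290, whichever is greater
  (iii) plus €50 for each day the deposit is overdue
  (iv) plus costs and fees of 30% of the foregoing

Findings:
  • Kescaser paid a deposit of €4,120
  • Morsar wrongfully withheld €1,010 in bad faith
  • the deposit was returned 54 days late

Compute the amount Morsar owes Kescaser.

€7,449

Trebled: 3 × €1,010 = €3,030
Minimum €290: €3,030 meets the minimum, no increase.
Late-return penalty: 54 × €50 = €2,700
Damages plus late penalty: €3,030 + €2,700 = €5,730
Costs and fees: 30% of €5,730 = €1,719
Total recovery: €5,730 + €1,719 = €7,449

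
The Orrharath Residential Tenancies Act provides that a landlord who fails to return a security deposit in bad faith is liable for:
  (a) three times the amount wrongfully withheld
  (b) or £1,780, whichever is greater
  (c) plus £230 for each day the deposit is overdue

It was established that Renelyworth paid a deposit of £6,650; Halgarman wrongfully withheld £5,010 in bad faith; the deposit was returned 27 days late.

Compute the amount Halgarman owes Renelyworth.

£21,240

Trebled: 3 × £5,010 = £15,030
Minimum £1,780: £15,030 meets the minimum, no increase.
Late-return penalty: 27 × £230 = £6,210
Damages plus late penalty: £15,030 + £6,210 = £21,240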